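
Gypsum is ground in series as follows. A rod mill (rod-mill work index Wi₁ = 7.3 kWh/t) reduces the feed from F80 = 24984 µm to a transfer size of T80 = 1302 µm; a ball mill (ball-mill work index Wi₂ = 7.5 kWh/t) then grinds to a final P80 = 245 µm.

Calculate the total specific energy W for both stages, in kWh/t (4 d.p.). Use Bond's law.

W = 10 Wi / √P80 − 10 Wi / √F80
Stage 1 (24984→1302 µm, Wi₁=7.3): W₁ = 10·7.3·(0.027714 − 0.006327) = 1.5613 kWh/t
Stage 2 (1302→245 µm, Wi₂=7.5): W₂ = 10·7.5·(0.063888 − 0.027714) = 2.7130 kWh/t
W = W₁ + W₂ = 1.5613 + 2.7130 = 4.2743 kWh/t

W = 4.2743 kWh/t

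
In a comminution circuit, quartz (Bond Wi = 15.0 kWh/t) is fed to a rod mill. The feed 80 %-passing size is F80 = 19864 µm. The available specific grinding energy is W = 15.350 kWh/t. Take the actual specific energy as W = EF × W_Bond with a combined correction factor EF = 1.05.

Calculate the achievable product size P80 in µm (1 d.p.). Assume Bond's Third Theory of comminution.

P80 = 91.5 µm

Bond:  W = 10 Wi (1/√P − 1/√F)
W_Bond = W / EF = 15.350 / 1.05 = 14.6190 kWh/t
⇒ 1/√P80 = W_Bond/(10 Wi) + 1/√F80
  = 14.6190/(10·15.0) + 1/√19864 = 0.097460 + 0.007095 = 0.104556
P80 = (1/0.104556)² = 9.5643² = 91.48 µm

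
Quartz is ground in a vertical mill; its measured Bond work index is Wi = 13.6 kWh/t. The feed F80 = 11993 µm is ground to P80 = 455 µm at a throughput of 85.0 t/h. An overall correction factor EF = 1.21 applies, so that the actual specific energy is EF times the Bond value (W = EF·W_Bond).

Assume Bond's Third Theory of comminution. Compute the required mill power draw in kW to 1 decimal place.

P = 528.0 kW

Bond:  W = 10 Wi (1/√P − 1/√F)
W = 10·13.6·(1/√455 − 1/√11993) = 10·13.6·(0.037749) = 5.1339 kWh/t
With EF = 1.21: W = 5.1339·1.21 = 6.2120 kWh/t
P = W·T = 6.2120·85.0 = 528.0 kW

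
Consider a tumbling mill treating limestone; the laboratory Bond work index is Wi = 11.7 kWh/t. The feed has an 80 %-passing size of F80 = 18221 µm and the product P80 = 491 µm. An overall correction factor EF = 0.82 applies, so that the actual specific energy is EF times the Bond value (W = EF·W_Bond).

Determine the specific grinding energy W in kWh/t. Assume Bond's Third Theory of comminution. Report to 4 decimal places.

W = 10·Wi·[P80^(−½) − F80^(−½)]
1/√491 = 0.045129;  1/√18221 = 0.007408
W = 10·11.7·(0.045129 − 0.007408) = 4.4134 kWh/t
With EF = 0.82: W = 4.4134·0.82 = 3.6190 kWh/t

W = 3.6190 kWh/t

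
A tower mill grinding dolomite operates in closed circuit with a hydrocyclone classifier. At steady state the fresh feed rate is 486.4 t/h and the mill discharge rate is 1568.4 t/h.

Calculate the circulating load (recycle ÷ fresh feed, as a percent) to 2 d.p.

CL = 222.45 %

Steady state: M = F + R.
R = M − F = 1568.4 − 486.4 = 1082.0 t/h
CL = 100·R/F = 100·1082.0/486.4 = 222.45 %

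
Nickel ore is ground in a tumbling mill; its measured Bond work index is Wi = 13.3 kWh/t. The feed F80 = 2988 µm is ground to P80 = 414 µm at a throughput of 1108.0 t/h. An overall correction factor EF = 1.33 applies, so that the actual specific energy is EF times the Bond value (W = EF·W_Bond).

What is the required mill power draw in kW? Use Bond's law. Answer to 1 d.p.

W = 10 Wi (P80^-0.5 − F80^-0.5)
W = 10·13.3·(1/√414 − 1/√2988) = 10·13.3·(0.030853) = 4.1035 kWh/t
Apply correction: 4.1035 × 1.33 = 5.4576 kWh/t
Mill draw = 5.4576 × 1108.0 = 6047.1 kW

P = 6047.1 kW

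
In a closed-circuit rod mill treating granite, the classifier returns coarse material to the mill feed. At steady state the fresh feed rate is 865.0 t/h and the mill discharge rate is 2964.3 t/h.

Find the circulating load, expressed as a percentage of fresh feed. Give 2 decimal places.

M = F + R at steady state, so:
R = M − F = 2964.3 − 865.0 = 2099.3 t/h
CL = 100·R/F = 100·2099.3/865.0 = 242.69 %

CL = 242.69 %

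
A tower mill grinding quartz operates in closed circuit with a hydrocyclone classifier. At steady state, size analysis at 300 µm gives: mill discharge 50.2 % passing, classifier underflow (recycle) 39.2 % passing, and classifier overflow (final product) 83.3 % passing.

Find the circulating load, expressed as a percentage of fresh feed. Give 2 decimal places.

CL = 300.91 %

Let r = R/F. Size balance at 300 µm:
d + r·d = r·u + o → r(d−u) = o−d
r = (83.3 − 50.2)/(50.2 − 39.2) = 33.1/11.0 = 3.0091
CL = 100·r = 300.91 %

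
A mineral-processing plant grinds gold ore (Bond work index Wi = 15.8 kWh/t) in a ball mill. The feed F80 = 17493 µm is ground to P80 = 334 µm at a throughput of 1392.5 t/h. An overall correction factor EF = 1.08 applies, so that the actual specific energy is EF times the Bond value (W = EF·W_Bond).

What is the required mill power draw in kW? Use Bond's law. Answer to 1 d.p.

P = 11205.2 kW

W = 10·Wi·(P80^(-½) − F80^(-½))
W = 10·15.8·(1/√334 − 1/√17493) = 10·15.8·(0.047157) = 7.4508 kWh/t
Corrected W = EF·W_Bond = 1.08·7.4508 = 8.0468 kWh/t
P = W·T = 8.0468·1392.5 = 11205.2 kW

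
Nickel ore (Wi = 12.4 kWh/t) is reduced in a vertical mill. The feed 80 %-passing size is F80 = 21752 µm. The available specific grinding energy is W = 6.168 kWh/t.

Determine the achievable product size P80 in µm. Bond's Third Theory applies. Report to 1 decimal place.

Bond:  W = 10 Wi (1/√P − 1/√F)
⇒ 1/√P80 = W/(10 Wi) + 1/√F80
  = 6.1680/(10·12.4) + 1/√21752 = 0.049742 + 0.006780 = 0.056522
P80 = (1/0.056522)² = 17.6921² = 313.01 µm

P80 = 313.0 µm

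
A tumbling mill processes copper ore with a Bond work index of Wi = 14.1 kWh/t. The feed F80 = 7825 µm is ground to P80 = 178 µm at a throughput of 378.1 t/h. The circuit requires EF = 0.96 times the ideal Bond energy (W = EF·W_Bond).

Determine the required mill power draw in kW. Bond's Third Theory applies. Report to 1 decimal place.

W = 10 Wi (P80^-0.5 − F80^-0.5)
W = 10·14.1·(1/√178 − 1/√7825) = 10·14.1·(0.063649) = 8.9744 kWh/t
Corrected W = EF·W_Bond = 0.96·8.9744 = 8.6155 kWh/t
P = W·T = 8.6155·378.1 = 3257.5 kW

P = 3257.5 kW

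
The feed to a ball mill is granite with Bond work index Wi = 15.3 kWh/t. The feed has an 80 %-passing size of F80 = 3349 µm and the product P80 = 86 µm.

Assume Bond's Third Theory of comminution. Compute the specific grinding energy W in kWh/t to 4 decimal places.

W = 13.8546 kWh/t

W = 10·Wi·[P80^(−½) − F80^(−½)]
1/√86 = 0.107833;  1/√3349 = 0.017280
W = 10·15.3·(0.107833 − 0.017280) = 13.8546 kWh/t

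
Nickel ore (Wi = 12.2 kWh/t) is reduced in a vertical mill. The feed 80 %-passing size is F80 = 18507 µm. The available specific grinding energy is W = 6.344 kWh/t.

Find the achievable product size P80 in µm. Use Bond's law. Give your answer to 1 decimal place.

P80 = 283.9 µm

W = 10 Wi / √P80 − 10 Wi / √F80
⇒ 1/√P80 = W/(10·Wi) + 1/√F80
  = 6.3440/(10·12.2) + 1/√18507 = 0.052000 + 0.007351 = 0.059351
P80 = (1/0.059351)² = 16.8490² = 283.89 µm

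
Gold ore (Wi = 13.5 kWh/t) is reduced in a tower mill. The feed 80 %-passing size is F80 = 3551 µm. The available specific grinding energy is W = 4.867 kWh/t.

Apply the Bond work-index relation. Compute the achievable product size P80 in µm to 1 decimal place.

W_Bond = 10·Wi·(1/√P₈₀ − 1/√F₈₀)
P80^-0.5 = F80^-0.5 + W/(10 Wi)
  = 4.8670/(10·13.5) + 1/√3551 = 0.036052 + 0.016781 = 0.052833
P80 = (1/0.052833)² = 18.9275² = 358.25 µm

P80 = 358.3 µm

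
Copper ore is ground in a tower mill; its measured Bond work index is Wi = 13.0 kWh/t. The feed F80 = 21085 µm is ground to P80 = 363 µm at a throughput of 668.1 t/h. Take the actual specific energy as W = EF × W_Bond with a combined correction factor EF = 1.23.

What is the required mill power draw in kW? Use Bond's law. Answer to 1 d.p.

P = 4871.4 kW

W = 10 Wi (P80^-0.5 − F80^-0.5)
W = 10·13.0·(1/√363 − 1/√21085) = 10·13.0·(0.045600) = 5.9280 kWh/t
W_actual = 1.23 × 5.9280 = 7.2914 kWh/t
P_mill = W·ṁ = 7.2914·668.1 = 4871.4 kW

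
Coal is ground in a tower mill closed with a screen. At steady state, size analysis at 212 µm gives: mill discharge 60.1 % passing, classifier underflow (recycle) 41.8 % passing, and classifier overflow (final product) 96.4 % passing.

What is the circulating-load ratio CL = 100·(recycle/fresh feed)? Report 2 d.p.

CL = 198.36 %

Two-product formula at 212 µm:
(1+r)·d = r·u + o ⇒ r = (o−d)/(d−u)
r = (96.4 − 60.1)/(60.1 − 41.8) = 36.3/18.3 = 1.9836
CL = 100·r = 198.36 %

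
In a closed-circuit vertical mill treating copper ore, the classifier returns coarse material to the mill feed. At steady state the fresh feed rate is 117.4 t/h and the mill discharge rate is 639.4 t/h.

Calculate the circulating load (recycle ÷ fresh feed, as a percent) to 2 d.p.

M = F + R at steady state, so:
R = M − F = 639.4 − 117.4 = 522.0 t/h
CL = 100·R/F = 100·522.0/117.4 = 444.63 %

CL = 444.63 %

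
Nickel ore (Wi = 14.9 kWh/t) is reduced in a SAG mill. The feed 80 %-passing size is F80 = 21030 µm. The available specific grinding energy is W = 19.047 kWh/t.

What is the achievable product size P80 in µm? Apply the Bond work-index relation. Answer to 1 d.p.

P80 = 55.1 µm

W = 10 Wi (P80^-0.5 − F80^-0.5)
P80^-0.5 = F80^-0.5 + W/(10 Wi)
  = 19.0470/(10·14.9) + 1/√21030 = 0.127832 + 0.006896 = 0.134728
P80 = (1/0.134728)² = 7.4224² = 55.09 µm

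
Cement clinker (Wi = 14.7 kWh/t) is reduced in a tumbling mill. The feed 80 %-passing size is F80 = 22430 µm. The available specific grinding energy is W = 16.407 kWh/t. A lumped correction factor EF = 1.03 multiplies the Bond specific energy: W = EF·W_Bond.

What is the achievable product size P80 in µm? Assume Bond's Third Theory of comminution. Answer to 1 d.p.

P80 = 75.6 µm

W = 10·Wi·[P80^(−½) − F80^(−½)]
W_Bond = W / EF = 16.407 / 1.03 = 15.9291 kWh/t
P80^(−½) = W_Bond/(10 Wi) + F80^(−½)
  = 15.9291/(10·14.7) + 1/√22430 = 0.108361 + 0.006677 = 0.115038
P80 = (1/0.115038)² = 8.6927² = 75.56 µm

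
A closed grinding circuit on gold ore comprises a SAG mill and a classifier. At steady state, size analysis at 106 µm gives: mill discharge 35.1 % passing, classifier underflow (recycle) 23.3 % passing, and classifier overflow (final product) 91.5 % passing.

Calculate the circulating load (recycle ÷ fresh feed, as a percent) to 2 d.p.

Balance %-passing 106 µm (r = R/F):
d + r·d = r·u + o → r(d−u) = o−d
r = (91.5 − 35.1)/(35.1 − 23.3) = 56.4/11.8 = 4.7797
CL = 100·r = 477.97 %

CL = 477.97 %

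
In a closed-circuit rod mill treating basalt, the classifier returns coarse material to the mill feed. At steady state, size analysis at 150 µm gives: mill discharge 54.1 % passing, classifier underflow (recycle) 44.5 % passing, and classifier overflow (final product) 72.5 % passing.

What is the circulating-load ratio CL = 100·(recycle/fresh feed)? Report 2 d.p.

CL = 191.67 %

Classifier node, passing 150 µm:
(1+r)d = ru + o → r = (o−d)/(d−u)
r = (72.5 − 54.1)/(54.1 − 44.5) = 18.4/9.6 = 1.9167
CL = 100·r = 191.67 %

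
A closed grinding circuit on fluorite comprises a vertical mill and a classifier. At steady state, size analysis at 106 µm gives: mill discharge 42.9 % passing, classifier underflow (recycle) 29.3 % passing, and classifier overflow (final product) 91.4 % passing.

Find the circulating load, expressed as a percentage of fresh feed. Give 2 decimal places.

CL = 356.62 %

Two-product formula at 106 µm:
r = (o − d)/(d − u)
r = (91.4 − 42.9)/(42.9 − 29.3) = 48.5/13.6 = 3.5662
CL = 100·r = 356.62 %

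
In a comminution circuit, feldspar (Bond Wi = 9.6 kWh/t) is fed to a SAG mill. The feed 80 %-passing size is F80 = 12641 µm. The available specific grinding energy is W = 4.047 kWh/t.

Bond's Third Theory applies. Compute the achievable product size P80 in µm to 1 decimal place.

Bond: W = 10·Wi·(1/√P80 − 1/√F80)
1/√P80 = 1/√F80 + W/(10·Wi)
  = 4.0470/(10·9.6) + 1/√12641 = 0.042156 + 0.008894 = 0.051050
P80 = (1/0.051050)² = 19.5884² = 383.71 µm

P80 = 383.7 µm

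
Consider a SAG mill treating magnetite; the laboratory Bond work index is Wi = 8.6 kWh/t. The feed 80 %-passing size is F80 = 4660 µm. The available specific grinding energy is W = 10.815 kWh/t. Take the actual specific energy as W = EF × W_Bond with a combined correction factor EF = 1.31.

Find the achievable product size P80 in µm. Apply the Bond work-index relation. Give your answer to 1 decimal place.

Bond: W = 10·Wi·(1/√P80 − 1/√F80)
W_Bond = W / EF = 10.815 / 1.31 = 8.2557 kWh/t
⇒ 1/√P80 = W_Bond/(10·Wi) + 1/√F80
  = 8.2557/(10·8.6) + 1/√4660 = 0.095997 + 0.014649 = 0.110646
P80 = (1/0.110646)² = 9.0379² = 81.68 µm

P80 = 81.7 µm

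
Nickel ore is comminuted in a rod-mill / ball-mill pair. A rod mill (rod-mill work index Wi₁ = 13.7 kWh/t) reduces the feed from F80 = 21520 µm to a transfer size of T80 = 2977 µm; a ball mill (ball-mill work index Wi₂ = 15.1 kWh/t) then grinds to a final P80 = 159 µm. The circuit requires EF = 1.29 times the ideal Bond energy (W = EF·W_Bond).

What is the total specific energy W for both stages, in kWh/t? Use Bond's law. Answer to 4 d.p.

W = 10·Wi·[P80^(−½) − F80^(−½)]
Stage 1 (21520→2977 µm, Wi₁=13.7): W₁ = 10·13.7·(0.018328 − 0.006817) = 1.5770 kWh/t
Stage 2 (2977→159 µm, Wi₂=15.1): W₂ = 10·15.1·(0.079305 − 0.018328) = 9.2076 kWh/t
W = W₁ + W₂ = 1.5770 + 9.2076 = 10.7846 kWh/t
With EF = 1.29: W = 10.7846·1.29 = 13.9121 kWh/t

W = 13.9121 kWh/t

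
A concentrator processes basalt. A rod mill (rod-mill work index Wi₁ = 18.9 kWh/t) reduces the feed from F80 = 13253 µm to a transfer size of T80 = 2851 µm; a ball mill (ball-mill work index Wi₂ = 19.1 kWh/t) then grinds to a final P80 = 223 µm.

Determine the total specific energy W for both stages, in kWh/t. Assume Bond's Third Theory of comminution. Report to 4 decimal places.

W = 10·Wi·(P80^(-½) − F80^(-½))
Stage 1 (13253→2851 µm, Wi₁=18.9): W₁ = 10·18.9·(0.018728 − 0.008686) = 1.8979 kWh/t
Stage 2 (2851→223 µm, Wi₂=19.1): W₂ = 10·19.1·(0.066965 − 0.018728) = 9.2132 kWh/t
W = W₁ + W₂ = 1.8979 + 9.2132 = 11.1111 kWh/t

W = 11.1111 kWh/t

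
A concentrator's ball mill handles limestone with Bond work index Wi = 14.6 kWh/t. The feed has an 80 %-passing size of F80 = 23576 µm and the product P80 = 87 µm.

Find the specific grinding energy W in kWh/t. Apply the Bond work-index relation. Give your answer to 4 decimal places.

W = 10 Wi (1/√P80 − 1/√F80)  [Bond]
1/√87 = 0.107211;  1/√23576 = 0.006513
W = 10·14.6·(0.107211 − 0.006513) = 14.7020 kWh/t

W = 14.7020 kWh/t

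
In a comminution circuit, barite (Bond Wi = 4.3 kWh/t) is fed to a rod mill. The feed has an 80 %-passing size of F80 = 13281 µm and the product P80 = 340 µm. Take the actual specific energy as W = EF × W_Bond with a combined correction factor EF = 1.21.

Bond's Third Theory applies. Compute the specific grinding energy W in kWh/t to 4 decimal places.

W = 2.3702 kWh/t

W = 10·Wi·[P80^(−½) − F80^(−½)]
1/√340 = 0.054233;  1/√13281 = 0.008677
W = 10·4.3·(0.054233 − 0.008677) = 1.9589 kWh/t
W_actual = 1.21 × 1.9589 = 2.3702 kWh/t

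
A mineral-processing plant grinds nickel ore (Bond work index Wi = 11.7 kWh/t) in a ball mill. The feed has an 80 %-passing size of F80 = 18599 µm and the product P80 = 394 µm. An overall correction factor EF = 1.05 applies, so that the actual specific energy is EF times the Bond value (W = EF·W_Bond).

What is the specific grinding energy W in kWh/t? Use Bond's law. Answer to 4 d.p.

W = 10 Wi / √P80 − 10 Wi / √F80
1/√394 = 0.050379;  1/√18599 = 0.007333
W = 10·11.7·(0.050379 − 0.007333) = 5.0365 kWh/t
With EF = 1.05: W = 5.0365·1.05 = 5.2883 kWh/t

W = 5.2883 kWh/t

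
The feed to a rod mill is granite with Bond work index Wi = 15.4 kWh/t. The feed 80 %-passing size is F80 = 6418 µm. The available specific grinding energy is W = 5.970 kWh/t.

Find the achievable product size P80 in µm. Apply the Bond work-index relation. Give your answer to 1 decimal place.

P80 = 380.7 µm

W = 10 Wi (1/√P80 − 1/√F80)  [Bond]
P80^-0.5 = F80^-0.5 + W/(10 Wi)
  = 5.9700/(10·15.4) + 1/√6418 = 0.038766 + 0.012482 = 0.051249
P80 = (1/0.051249)² = 19.5127² = 380.75 µm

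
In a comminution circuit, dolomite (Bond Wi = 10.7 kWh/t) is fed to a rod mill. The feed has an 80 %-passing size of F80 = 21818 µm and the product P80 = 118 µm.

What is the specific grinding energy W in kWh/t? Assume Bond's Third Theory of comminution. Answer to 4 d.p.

W = 10 Wi (P80^-0.5 − F80^-0.5)
1/√118 = 0.092057;  1/√21818 = 0.006770
W = 10·10.7·(0.092057 − 0.006770) = 9.1258 kWh/t

W = 9.1258 kWh/t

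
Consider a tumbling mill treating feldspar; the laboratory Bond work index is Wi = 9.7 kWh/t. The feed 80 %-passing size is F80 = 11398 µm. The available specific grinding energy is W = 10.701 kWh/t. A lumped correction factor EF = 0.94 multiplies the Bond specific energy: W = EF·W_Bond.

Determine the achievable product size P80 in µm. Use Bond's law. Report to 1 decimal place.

P80 = 62.3 µm

W = 10 Wi (1/√P80 − 1/√F80)  [Bond]
W_Bond = W / EF = 10.701 / 0.94 = 11.3840 kWh/t
⇒ 1/√P80 = W_Bond/(10·Wi) + 1/√F80
  = 11.3840/(10·9.7) + 1/√11398 = 0.117361 + 0.009367 = 0.126728
P80 = (1/0.126728)² = 7.8909² = 62.27 µm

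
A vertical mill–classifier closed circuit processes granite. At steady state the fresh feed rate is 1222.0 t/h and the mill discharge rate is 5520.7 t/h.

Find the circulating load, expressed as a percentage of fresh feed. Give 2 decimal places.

Mill node: discharge = fresh + recycle.
R = M − F = 5520.7 − 1222.0 = 4298.7 t/h
CL = 100·R/F = 100·4298.7/1222.0 = 351.78 %

CL = 351.78 %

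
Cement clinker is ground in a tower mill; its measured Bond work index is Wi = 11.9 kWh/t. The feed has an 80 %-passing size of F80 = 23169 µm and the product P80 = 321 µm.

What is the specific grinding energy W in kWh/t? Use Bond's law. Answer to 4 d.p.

W = 5.8601 kWh/t

W_Bond = 10·Wi·(1/√P₈₀ − 1/√F₈₀)
1/√321 = 0.055815;  1/√23169 = 0.006570
W = 10·11.9·(0.055815 − 0.006570) = 5.8601 kWh/t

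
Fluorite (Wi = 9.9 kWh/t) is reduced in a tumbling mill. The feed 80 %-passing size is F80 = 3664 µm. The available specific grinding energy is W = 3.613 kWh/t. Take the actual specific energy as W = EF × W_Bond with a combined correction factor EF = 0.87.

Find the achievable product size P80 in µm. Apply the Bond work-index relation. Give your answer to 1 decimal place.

W = 10 Wi / √P80 − 10 Wi / √F80
W_Bond = W / EF = 3.613 / 0.87 = 4.1529 kWh/t
⇒ 1/√P80 = W_Bond/(10 Wi) + 1/√F80
  = 4.1529/(10·9.9) + 1/√3664 = 0.041948 + 0.016520 = 0.058469
P80 = (1/0.058469)² = 17.1032² = 292.52 µm

P80 = 292.5 µm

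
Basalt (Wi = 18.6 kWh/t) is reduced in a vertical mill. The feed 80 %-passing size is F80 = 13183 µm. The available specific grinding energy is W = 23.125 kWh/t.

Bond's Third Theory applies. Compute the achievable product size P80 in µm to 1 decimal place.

P80 = 56.5 µm

W = 10·Wi·[P80^(−½) − F80^(−½)]
P80^(−½) = W/(10 Wi) + F80^(−½)
  = 23.1250/(10·18.6) + 1/√13183 = 0.124328 + 0.008709 = 0.133037
P80 = (1/0.133037)² = 7.5167² = 56.50 µm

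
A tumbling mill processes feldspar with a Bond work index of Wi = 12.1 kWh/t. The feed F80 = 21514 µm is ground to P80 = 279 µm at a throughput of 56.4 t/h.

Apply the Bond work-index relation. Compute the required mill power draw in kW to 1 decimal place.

W = 10 Wi (1/√P80 − 1/√F80)  [Bond]
W = 10·12.1·(1/√279 − 1/√21514) = 10·12.1·(0.053051) = 6.4191 kWh/t
Power = W × throughput = 6.4191 kWh/t × 56.4 t/h = 362.0 kW

P = 362.0 kW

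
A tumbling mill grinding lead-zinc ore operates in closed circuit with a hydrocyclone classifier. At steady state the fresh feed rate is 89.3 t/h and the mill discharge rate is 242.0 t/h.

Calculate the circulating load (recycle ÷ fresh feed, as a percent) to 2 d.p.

CL = 171.00 %

Steady state: M = F + R.
R = M − F = 242.0 − 89.3 = 152.7 t/h
CL = 100·R/F = 100·152.7/89.3 = 171.00 %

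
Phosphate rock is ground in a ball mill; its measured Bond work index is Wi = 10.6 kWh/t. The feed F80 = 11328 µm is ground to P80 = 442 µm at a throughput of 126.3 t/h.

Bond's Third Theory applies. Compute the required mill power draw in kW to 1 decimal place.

P = 511.0 kW

Bond:  W = 10 Wi (1/√P − 1/√F)
W = 10·10.6·(1/√442 − 1/√11328) = 10·10.6·(0.038170) = 4.0460 kWh/t
P = W·T = 4.0460·126.3 = 511.0 kW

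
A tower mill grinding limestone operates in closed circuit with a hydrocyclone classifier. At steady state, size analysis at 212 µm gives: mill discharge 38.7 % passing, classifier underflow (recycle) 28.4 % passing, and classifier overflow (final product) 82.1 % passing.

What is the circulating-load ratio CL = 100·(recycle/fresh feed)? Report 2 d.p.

CL = 421.36 %

Let r = R/F. Size balance at 212 µm:
d + r·d = r·u + o → r(d−u) = o−d
r = (82.1 − 38.7)/(38.7 − 28.4) = 43.4/10.3 = 4.2136
CL = 100·r = 421.36 %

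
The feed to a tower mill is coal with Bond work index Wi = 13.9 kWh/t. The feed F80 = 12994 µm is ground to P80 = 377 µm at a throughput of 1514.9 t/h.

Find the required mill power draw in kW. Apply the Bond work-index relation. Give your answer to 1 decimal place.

W = 10·Wi·(P80^(-½) − F80^(-½))
W = 10·13.9·(1/√377 − 1/√12994) = 10·13.9·(0.042730) = 5.9395 kWh/t
Power = W × throughput = 5.9395 kWh/t × 1514.9 t/h = 8997.7 kW

P = 8997.7 kW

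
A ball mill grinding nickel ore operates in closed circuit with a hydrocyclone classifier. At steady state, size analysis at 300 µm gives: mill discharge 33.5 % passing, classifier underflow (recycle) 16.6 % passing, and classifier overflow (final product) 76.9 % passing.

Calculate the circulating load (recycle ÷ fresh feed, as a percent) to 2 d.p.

CL = 256.80 %

Let r = R/F. Size balance at 300 µm:
d + r·d = r·u + o → r(d−u) = o−d
r = (76.9 − 33.5)/(33.5 − 16.6) = 43.4/16.9 = 2.5680
CL = 100·r = 256.80 %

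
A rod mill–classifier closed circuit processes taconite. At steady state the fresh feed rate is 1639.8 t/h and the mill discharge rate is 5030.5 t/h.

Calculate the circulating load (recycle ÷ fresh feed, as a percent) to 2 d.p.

M = F + R at steady state, so:
R = M − F = 5030.5 − 1639.8 = 3390.7 t/h
CL = 100·R/F = 100·3390.7/1639.8 = 206.78 %

CL = 206.78 %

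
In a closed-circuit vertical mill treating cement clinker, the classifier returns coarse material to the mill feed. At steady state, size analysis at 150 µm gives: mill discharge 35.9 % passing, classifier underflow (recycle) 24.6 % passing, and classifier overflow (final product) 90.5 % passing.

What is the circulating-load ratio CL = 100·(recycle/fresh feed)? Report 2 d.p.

CL = 483.19 %

Two-product formula at 150 µm:
d + r·d = r·u + o → r(d−u) = o−d
r = (90.5 − 35.9)/(35.9 − 24.6) = 54.6/11.3 = 4.8319
CL = 100·r = 483.19 %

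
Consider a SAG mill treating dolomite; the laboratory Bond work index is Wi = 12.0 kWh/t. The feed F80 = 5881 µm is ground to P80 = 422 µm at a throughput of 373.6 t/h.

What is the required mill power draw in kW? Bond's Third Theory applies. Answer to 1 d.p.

P = 1597.8 kW

W = 10 Wi / √P80 − 10 Wi / √F80
W = 10·12.0·(1/√422 − 1/√5881) = 10·12.0·(0.035639) = 4.2767 kWh/t
P_mill = W·ṁ = 4.2767·373.6 = 1597.8 kW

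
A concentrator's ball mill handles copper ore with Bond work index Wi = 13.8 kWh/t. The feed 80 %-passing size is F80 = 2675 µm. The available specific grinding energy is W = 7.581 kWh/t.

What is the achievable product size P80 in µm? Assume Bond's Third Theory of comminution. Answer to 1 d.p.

P80 = 181.3 µm

W = 10 Wi / √P80 − 10 Wi / √F80
P80^(−½) = W/(10 Wi) + F80^(−½)
  = 7.5810/(10·13.8) + 1/√2675 = 0.054935 + 0.019335 = 0.074270
P80 = (1/0.074270)² = 13.4645² = 181.29 µm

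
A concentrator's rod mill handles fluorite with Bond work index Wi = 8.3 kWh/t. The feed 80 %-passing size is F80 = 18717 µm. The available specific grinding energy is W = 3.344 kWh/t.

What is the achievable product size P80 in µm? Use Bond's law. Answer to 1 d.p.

P80 = 441.4 µm

W = 10·Wi·(P80^(-½) − F80^(-½))
P80^(−½) = W/(10 Wi) + F80^(−½)
  = 3.3440/(10·8.3) + 1/√18717 = 0.040289 + 0.007309 = 0.047599
P80 = (1/0.047599)² = 21.0090² = 441.38 µm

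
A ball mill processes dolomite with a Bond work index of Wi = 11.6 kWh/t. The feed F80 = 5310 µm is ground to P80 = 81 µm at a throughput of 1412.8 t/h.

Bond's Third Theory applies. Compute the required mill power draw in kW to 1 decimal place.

W = 10 Wi / √P80 − 10 Wi / √F80
W = 10·11.6·(1/√81 − 1/√5310) = 10·11.6·(0.097388) = 11.2970 kWh/t
Mill draw = 11.2970 × 1412.8 = 15960.4 kW

P = 15960.4 kW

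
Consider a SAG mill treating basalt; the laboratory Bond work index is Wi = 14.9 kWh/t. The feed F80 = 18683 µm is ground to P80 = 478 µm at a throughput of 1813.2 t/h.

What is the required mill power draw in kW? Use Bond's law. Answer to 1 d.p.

P = 10380.6 kW

Bond: W = 10·Wi·(1/√P80 − 1/√F80)
W = 10·14.9·(1/√478 − 1/√18683) = 10·14.9·(0.038423) = 5.7250 kWh/t
Mill draw = 5.7250 × 1813.2 = 10380.6 kW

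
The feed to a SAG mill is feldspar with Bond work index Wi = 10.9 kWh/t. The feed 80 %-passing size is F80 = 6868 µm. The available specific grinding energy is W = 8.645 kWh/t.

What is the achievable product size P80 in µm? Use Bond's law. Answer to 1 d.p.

W_Bond = 10·Wi·(1/√P₈₀ − 1/√F₈₀)
⇒ 1/√P80 = W/(10 Wi) + 1/√F80
  = 8.6450/(10·10.9) + 1/√6868 = 0.079312 + 0.012067 = 0.091379
P80 = (1/0.091379)² = 10.9435² = 119.76 µm

P80 = 119.8 µm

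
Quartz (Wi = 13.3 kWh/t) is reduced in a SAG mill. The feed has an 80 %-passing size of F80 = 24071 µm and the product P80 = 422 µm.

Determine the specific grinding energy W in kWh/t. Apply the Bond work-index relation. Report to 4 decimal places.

W = 10·Wi·(P80^(-½) − F80^(-½))
1/√422 = 0.048679;  1/√24071 = 0.006445
W = 10·13.3·(0.048679 − 0.006445) = 5.6171 kWh/t

W = 5.6171 kWh/t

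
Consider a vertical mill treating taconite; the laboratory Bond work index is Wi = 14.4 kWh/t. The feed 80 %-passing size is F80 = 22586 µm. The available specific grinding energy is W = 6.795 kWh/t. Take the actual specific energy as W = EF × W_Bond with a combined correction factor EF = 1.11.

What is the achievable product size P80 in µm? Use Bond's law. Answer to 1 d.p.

P80 = 413.7 µm

W = 10·Wi·(P80^(-½) − F80^(-½))
W_Bond = W / EF = 6.795 / 1.11 = 6.1216 kWh/t
P80^-0.5 = F80^-0.5 + W_Bond/(10 Wi)
  = 6.1216/(10·14.4) + 1/√22586 = 0.042511 + 0.006654 = 0.049165
P80 = (1/0.049165)² = 20.3396² = 413.70 µm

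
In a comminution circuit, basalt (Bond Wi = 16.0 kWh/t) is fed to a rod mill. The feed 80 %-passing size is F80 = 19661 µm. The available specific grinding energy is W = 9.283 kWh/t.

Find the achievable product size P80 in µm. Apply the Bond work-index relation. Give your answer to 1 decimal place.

P80 = 235.6 µm

W_Bond = 10·Wi·(1/√P₈₀ − 1/√F₈₀)
⇒ 1/√P80 = W/(10·Wi) + 1/√F80
  = 9.2830/(10·16.0) + 1/√19661 = 0.058019 + 0.007132 = 0.065151
P80 = (1/0.065151)² = 15.3491² = 235.59 µm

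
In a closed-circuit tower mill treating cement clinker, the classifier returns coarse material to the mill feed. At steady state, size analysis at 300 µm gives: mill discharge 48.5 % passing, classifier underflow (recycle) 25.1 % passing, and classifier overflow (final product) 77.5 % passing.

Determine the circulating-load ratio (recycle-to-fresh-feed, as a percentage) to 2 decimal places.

Let r = R/F. Size balance at 300 µm:
(1+r)d = ru + o → r = (o−d)/(d−u)
r = (77.5 − 48.5)/(48.5 − 25.1) = 29.0/23.4 = 1.2393
CL = 100·r = 123.93 %

CL = 123.93 %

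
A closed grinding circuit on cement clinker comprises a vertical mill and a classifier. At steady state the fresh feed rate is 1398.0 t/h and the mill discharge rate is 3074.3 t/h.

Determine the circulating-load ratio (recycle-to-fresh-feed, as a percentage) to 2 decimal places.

Steady state: M = F + R.
R = M − F = 3074.3 − 1398.0 = 1676.3 t/h
CL = 100·R/F = 100·1676.3/1398.0 = 119.91 %

CL = 119.91 %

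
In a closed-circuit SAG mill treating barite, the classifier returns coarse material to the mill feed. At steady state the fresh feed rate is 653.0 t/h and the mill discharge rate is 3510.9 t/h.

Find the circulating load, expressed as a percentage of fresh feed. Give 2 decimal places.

Discharge = new feed + return, hence
R = M − F = 3510.9 − 653.0 = 2857.9 t/h
CL = 100·R/F = 100·2857.9/653.0 = 437.66 %

CL = 437.66 %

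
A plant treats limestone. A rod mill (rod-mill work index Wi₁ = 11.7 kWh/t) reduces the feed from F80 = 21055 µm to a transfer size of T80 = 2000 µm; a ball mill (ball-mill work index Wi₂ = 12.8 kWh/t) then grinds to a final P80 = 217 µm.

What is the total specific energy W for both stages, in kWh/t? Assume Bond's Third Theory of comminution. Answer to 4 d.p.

W = 7.6369 kWh/t

Bond:  W = 10 Wi (1/√P − 1/√F)
Stage 1 (21055→2000 µm, Wi₁=11.7): W₁ = 10·11.7·(0.022361 − 0.006892) = 1.8099 kWh/t
Stage 2 (2000→217 µm, Wi₂=12.8): W₂ = 10·12.8·(0.067884 − 0.022361) = 5.8270 kWh/t
W = W₁ + W₂ = 1.8099 + 5.8270 = 7.6369 kWh/t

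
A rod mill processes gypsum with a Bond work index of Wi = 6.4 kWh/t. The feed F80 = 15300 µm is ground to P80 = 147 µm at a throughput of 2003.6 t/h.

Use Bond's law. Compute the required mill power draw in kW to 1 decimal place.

P = 9539.6 kW

W = 10·Wi·(P80^(-½) − F80^(-½))
W = 10·6.4·(1/√147 − 1/√15300) = 10·6.4·(0.074394) = 4.7612 kWh/t
P_mill = W·ṁ = 4.7612·2003.6 = 9539.6 kW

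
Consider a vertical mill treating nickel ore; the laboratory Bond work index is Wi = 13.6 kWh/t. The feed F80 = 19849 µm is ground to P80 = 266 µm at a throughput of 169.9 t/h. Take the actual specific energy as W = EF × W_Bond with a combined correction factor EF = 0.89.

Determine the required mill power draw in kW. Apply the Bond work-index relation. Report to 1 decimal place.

W = 10 Wi / √P80 − 10 Wi / √F80
W = 10·13.6·(1/√266 − 1/√19849) = 10·13.6·(0.054216) = 7.3734 kWh/t
With EF = 0.89: W = 7.3734·0.89 = 6.5623 kWh/t
Mill draw = 6.5623 × 169.9 = 1114.9 kW

P = 1114.9 kW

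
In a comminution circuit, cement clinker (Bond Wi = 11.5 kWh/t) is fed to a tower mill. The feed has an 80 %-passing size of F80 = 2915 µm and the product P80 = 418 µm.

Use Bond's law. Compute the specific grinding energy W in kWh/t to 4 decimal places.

W = 10 Wi (1/√P80 − 1/√F80)  [Bond]
1/√418 = 0.048912;  1/√2915 = 0.018522
W = 10·11.5·(0.048912 − 0.018522) = 3.4948 kWh/t

W = 3.4948 kWh/t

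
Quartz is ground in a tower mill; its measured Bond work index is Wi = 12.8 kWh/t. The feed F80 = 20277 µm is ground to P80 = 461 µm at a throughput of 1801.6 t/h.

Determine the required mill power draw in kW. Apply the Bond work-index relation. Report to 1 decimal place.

Bond: W = 10·Wi·(1/√P80 − 1/√F80)
W = 10·12.8·(1/√461 − 1/√20277) = 10·12.8·(0.039552) = 5.0627 kWh/t
P_mill = W·ṁ = 5.0627·1801.6 = 9120.9 kW

P = 9120.9 kW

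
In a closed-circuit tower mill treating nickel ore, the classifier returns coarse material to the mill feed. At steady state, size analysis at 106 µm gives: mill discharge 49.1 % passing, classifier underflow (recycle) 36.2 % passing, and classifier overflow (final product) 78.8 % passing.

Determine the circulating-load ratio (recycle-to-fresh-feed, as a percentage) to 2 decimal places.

Mass balance on the −106 µm fraction:
(1+r)d = ru + o → r = (o−d)/(d−u)
r = (78.8 − 49.1)/(49.1 − 36.2) = 29.7/12.9 = 2.3023
CL = 100·r = 230.23 %

CL = 230.23 %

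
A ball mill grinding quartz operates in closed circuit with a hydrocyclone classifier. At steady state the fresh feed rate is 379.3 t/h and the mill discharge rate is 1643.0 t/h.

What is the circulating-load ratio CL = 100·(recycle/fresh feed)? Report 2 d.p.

M = F + R at steady state, so:
R = M − F = 1643.0 − 379.3 = 1263.7 t/h
CL = 100·R/F = 100·1263.7/379.3 = 333.17 %

CL = 333.17 %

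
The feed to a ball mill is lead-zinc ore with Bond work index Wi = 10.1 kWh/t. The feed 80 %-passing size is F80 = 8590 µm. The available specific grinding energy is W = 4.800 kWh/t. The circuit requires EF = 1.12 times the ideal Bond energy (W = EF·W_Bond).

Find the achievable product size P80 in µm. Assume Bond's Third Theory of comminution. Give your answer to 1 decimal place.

W = 10 Wi (1/√P80 − 1/√F80)  [Bond]
W_Bond = W / EF = 4.800 / 1.12 = 4.2857 kWh/t
⇒ 1/√P80 = W_Bond/(10·Wi) + 1/√F80
  = 4.2857/(10·10.1) + 1/√8590 = 0.042433 + 0.010790 = 0.053222
P80 = (1/0.053222)² = 18.7891² = 353.03 µm

P80 = 353.0 µm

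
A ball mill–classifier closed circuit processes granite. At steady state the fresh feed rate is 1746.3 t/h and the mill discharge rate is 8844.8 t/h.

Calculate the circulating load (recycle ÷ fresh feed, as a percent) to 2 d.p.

CL = 406.49 %

Mill node: discharge = fresh + recycle.
R = M − F = 8844.8 − 1746.3 = 7098.5 t/h
CL = 100·R/F = 100·7098.5/1746.3 = 406.49 %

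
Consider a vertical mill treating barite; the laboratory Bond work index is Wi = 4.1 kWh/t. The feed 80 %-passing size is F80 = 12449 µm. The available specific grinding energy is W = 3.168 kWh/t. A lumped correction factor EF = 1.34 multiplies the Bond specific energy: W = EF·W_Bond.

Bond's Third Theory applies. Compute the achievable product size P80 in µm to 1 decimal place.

W_Bond = 10·Wi·(1/√P₈₀ − 1/√F₈₀)
W_Bond = W / EF = 3.168 / 1.34 = 2.3642 kWh/t
⇒ 1/√P80 = W_Bond/(10 Wi) + 1/√F80
  = 2.3642/(10·4.1) + 1/√12449 = 0.057663 + 0.008963 = 0.066625
P80 = (1/0.066625)² = 15.0093² = 225.28 µm

P80 = 225.3 µm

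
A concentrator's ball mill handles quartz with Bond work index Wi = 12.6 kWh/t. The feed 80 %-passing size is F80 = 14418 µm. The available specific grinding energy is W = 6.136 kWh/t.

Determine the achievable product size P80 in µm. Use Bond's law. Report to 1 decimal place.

Bond:  W = 10 Wi (1/√P − 1/√F)
P80^-0.5 = F80^-0.5 + W/(10 Wi)
  = 6.1360/(10·12.6) + 1/√14418 = 0.048698 + 0.008328 = 0.057027
P80 = (1/0.057027)² = 17.5357² = 307.50 µm

P80 = 307.5 µm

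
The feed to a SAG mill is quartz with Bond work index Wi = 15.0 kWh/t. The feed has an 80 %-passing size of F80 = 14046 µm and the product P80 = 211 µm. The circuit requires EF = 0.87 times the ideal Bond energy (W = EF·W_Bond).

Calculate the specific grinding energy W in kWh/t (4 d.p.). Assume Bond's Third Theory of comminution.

W = 7.8829 kWh/t

W_Bond = 10·Wi·(1/√P₈₀ − 1/√F₈₀)
1/√211 = 0.068843;  1/√14046 = 0.008438
W = 10·15.0·(0.068843 − 0.008438) = 9.0608 kWh/t
Apply correction: 9.0608 × 0.87 = 7.8829 kWh/t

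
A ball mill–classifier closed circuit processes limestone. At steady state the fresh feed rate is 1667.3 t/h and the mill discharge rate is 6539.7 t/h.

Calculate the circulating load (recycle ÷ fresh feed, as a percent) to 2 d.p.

Mill node: discharge = fresh + recycle.
R = M − F = 6539.7 − 1667.3 = 4872.4 t/h
CL = 100·R/F = 100·4872.4/1667.3 = 292.23 %

CL = 292.23 %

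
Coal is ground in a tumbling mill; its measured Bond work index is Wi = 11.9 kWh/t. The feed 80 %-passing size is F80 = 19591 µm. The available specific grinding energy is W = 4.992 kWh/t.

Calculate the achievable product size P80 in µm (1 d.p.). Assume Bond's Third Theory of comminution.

P80 = 414.9 µm

Bond:  W = 10 Wi (1/√P − 1/√F)
⇒ 1/√P80 = W/(10·Wi) + 1/√F80
  = 4.9920/(10·11.9) + 1/√19591 = 0.041950 + 0.007144 = 0.049094
P80 = (1/0.049094)² = 20.3691² = 414.90 µm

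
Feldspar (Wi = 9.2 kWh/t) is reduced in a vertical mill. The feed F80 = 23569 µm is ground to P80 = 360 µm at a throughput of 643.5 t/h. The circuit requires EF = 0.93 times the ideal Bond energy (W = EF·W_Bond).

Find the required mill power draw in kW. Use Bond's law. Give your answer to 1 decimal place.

W = 10 Wi (P80^-0.5 − F80^-0.5)
W = 10·9.2·(1/√360 − 1/√23569) = 10·9.2·(0.046191) = 4.2496 kWh/t
With EF = 0.93: W = 4.2496·0.93 = 3.9521 kWh/t
P_mill = W·ṁ = 3.9521·643.5 = 2543.2 kW

P = 2543.2 kW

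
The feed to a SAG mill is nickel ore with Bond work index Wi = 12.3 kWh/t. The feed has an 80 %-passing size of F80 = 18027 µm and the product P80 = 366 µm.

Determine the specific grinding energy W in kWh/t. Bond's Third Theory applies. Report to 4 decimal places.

Bond:  W = 10 Wi (1/√P − 1/√F)
1/√366 = 0.052271;  1/√18027 = 0.007448
W = 10·12.3·(0.052271 − 0.007448) = 5.5132 kWh/t

W = 5.5132 kWh/t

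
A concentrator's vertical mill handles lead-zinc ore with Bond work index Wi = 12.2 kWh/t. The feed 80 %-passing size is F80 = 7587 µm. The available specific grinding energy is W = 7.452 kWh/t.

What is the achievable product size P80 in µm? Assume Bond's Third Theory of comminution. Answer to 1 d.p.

W = 10·Wi·(P80^(-½) − F80^(-½))
1/√P80 = 1/√F80 + W/(10·Wi)
  = 7.4520/(10·12.2) + 1/√7587 = 0.061082 + 0.011481 = 0.072563
P80 = (1/0.072563)² = 13.7812² = 189.92 µm

P80 = 189.9 µm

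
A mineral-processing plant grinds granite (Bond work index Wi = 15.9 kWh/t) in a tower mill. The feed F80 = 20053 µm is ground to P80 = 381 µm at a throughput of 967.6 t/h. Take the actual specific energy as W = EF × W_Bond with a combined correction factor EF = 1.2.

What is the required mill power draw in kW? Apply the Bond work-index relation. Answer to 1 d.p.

W = 10·Wi·[P80^(−½) − F80^(−½)]
W = 10·15.9·(1/√381 − 1/√20053) = 10·15.9·(0.044170) = 7.0230 kWh/t
With EF = 1.2: W = 7.0230·1.2 = 8.4276 kWh/t
P = W·T = 8.4276·967.6 = 8154.6 kW

P = 8154.6 kW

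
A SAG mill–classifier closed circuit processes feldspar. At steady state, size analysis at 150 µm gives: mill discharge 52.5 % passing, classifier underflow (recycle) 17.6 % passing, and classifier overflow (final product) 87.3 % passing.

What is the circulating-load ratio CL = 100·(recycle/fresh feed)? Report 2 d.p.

Classifier node, passing 150 µm:
(1+r)d = ru + o → r = (o−d)/(d−u)
r = (87.3 − 52.5)/(52.5 − 17.6) = 34.8/34.9 = 0.9971
CL = 100·r = 99.71 %

CL = 99.71 %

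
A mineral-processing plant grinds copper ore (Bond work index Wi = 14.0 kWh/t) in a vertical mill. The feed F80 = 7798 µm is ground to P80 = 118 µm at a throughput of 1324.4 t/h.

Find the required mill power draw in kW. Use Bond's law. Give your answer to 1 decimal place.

P = 14969.2 kW

W = 10 Wi (P80^-0.5 − F80^-0.5)
W = 10·14.0·(1/√118 − 1/√7798) = 10·14.0·(0.080733) = 11.3027 kWh/t
Mill draw = 11.3027 × 1324.4 = 14969.2 kW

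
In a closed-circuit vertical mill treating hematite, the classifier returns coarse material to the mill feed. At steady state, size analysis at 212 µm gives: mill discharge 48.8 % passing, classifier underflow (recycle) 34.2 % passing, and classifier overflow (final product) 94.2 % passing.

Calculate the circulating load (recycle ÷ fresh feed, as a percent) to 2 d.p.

CL = 310.96 %

Classifier node, passing 212 µm:
(1+r)·d = r·u + o ⇒ r = (o−d)/(d−u)
r = (94.2 − 48.8)/(48.8 − 34.2) = 45.4/14.6 = 3.1096
CL = 100·r = 310.96 %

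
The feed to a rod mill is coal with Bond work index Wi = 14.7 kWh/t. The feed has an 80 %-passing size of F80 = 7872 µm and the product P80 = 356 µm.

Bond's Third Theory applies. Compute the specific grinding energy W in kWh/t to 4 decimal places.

W = 6.1342 kWh/t

Bond: W = 10·Wi·(1/√P80 − 1/√F80)
1/√356 = 0.053000;  1/√7872 = 0.011271
W = 10·14.7·(0.053000 − 0.011271) = 6.1342 kWh/t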